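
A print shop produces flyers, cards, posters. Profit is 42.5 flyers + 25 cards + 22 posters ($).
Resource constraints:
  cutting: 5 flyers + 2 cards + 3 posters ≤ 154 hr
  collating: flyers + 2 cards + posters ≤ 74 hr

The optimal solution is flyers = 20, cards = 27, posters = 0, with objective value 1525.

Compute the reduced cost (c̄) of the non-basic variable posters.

-5.5

Check each constraint at x*: cutting 154/154 (tight); collating 74/74 (tight).
The binding rows give the dual system: 5·y_cutting + 1·y_collating = 42.5 and 2·y_cutting + 2·y_collating = 25.
→ y_cutting = 7.5 and y_collating = 5.
Reduced cost of posters: c₃ − yᵀa₃ = 22 − (7.5·3 + 5·1) = 22 − 27.5 = -5.5.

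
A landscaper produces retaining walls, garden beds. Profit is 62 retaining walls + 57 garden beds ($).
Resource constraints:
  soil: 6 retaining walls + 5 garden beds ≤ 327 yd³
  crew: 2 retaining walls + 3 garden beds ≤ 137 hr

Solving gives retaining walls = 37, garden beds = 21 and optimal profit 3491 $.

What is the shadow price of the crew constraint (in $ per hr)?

4

At the optimum: soil uses 327 of 327 (binding); crew uses 137 of 137 (binding).
From A_Bᵀ y = c: 6·y_soil + 2·y_crew = 62; 5·y_soil + 3·y_crew = 57.
Solving: y_soil = 9, y_crew = 4.
Shadow price of crew = 4.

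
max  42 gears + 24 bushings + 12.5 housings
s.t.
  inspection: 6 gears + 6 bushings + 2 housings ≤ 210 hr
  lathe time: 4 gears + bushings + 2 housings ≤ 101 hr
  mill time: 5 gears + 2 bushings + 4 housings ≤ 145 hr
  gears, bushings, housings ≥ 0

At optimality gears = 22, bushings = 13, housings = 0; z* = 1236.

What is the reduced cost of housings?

Binding: inspection and lathe time. Non-binding: mill time (9 unused).
By complementary slackness, y = 0 for the non-binding constraint.
The binding rows give the dual system: 6·y_inspection + 4·y_lathe time = 42 and 6·y_inspection + 1·y_lathe time = 24.
→ y_inspection = 3 and y_lathe time = 6.
Reduced cost of housings: c₃ − yᵀa₃ = 12.5 − (3·2 + 6·2) = 12.5 − 18 = -5.5.

-5.5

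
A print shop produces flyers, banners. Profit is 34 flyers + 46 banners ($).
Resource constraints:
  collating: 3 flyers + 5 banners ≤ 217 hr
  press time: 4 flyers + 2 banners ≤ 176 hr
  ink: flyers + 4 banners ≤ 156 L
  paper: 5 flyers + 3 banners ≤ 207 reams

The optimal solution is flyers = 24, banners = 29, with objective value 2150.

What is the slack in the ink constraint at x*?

16

ink used = 1·24 + 4·29 = 140; slack = 156 − 140 = 16.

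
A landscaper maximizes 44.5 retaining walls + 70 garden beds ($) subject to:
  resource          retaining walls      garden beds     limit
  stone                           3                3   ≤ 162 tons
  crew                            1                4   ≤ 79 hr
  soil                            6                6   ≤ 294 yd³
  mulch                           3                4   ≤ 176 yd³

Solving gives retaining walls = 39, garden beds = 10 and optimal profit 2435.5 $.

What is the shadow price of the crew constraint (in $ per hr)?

8.5

At the optimum: stone uses 147 of 162 (slack = 15); crew uses 79 of 79 (binding); soil uses 294 of 294 (binding); mulch uses 157 of 176 (slack = 19).
Since stone, mulch are not tight, their duals are 0.
Dual feasibility on the basic columns requires 1·y_crew + 6·y_soil = 44.5, 4·y_crew + 6·y_soil = 70.
This yields shadow prices y_crew = 8.5, y_soil = 6.
Shadow price of crew = 8.5.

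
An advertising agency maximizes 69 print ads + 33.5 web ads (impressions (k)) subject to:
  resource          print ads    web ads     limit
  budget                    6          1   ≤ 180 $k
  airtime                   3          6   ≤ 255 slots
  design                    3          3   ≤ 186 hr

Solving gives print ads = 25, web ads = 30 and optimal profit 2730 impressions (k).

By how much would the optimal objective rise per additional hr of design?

0

Binding: budget and airtime. Non-binding: design (21 unused).
Slack constraints have shadow price 0 (complementary slackness).
Dual feasibility on the basic columns requires 6·y_budget + 3·y_airtime = 69, 1·y_budget + 6·y_airtime = 33.5.
This yields shadow prices y_budget = 9.5, y_airtime = 4.
Shadow price of design = 0.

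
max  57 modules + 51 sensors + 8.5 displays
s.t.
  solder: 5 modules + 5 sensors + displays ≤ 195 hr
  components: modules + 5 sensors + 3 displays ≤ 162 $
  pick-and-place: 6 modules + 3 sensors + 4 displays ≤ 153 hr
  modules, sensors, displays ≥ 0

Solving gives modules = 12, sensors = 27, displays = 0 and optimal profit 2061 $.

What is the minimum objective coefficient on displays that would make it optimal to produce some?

17

Check each constraint at x*: solder 195/195 (tight); components 147/162 (slack 15); pick-and-place 153/153 (tight).
By complementary slackness, y = 0 for the non-binding constraint.
From A_Bᵀ y = c: 5·y_solder + 6·y_pick-and-place = 57; 5·y_solder + 3·y_pick-and-place = 51.
Solving: y_solder = 9, y_pick-and-place = 2.
displays enters the basis when its profit ≥ yᵀa₃ = 9·1 + 2·4 = 17.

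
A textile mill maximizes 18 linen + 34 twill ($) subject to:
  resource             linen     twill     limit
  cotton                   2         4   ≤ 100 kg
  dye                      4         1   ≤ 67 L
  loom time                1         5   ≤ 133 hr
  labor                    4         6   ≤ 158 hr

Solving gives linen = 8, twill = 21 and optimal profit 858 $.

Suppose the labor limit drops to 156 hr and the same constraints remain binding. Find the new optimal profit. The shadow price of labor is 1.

856

Δb = -2, so new z* = 858 + (1)·(-2) = 858 − 2 = 856.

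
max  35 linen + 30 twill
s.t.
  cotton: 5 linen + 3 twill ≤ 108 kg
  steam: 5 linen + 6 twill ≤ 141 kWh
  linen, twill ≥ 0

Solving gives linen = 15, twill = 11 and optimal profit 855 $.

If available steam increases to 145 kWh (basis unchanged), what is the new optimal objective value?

Both cotton and steam are binding at x*.
The binding rows give the dual system: 5·y_cotton + 5·y_steam = 35 and 3·y_cotton + 6·y_steam = 30.
This yields shadow prices y_cotton = 4, y_steam = 3.
Δz = y_steam·Δb = 3 × (4) = 12, so new z* = 855 + 12 = 867.

867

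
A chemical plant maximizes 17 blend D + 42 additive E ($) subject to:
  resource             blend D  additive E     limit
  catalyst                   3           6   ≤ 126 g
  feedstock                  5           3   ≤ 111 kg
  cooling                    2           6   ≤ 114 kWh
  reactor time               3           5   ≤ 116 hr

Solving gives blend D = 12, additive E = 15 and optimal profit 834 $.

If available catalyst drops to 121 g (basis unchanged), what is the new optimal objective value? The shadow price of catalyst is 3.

819

Δb = -5, so new z* = 834 + (3)·(-5) = 834 − 15 = 819.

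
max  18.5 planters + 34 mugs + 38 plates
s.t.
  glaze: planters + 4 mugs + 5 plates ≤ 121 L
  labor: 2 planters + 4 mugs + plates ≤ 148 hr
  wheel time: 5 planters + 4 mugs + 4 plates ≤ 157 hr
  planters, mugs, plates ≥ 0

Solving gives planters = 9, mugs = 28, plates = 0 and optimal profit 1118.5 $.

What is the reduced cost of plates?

-2

Binding: glaze and wheel time. Non-binding: labor (18 unused).
Slack constraints have shadow price 0 (complementary slackness).
Dual feasibility on the basic columns requires 1·y_glaze + 5·y_wheel time = 18.5, 4·y_glaze + 4·y_wheel time = 34.
→ y_glaze = 6 and y_wheel time = 2.5.
Reduced cost of plates: c₃ − yᵀa₃ = 38 − (6·5 + 2.5·4) = 38 − 40 = -2.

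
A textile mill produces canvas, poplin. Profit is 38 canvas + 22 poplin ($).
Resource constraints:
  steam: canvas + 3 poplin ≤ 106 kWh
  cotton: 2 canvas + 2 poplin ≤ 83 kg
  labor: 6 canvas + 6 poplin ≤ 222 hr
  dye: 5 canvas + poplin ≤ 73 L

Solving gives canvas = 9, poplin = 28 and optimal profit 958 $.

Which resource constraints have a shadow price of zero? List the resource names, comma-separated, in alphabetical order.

cotton, steam

steam: 93/106 (slack 13)
cotton: 74/83 (slack 9)
labor: 222/222 (binding)
dye: 73/73 (binding)
By complementary slackness, a constraint with positive slack has shadow price 0 → cotton, steam.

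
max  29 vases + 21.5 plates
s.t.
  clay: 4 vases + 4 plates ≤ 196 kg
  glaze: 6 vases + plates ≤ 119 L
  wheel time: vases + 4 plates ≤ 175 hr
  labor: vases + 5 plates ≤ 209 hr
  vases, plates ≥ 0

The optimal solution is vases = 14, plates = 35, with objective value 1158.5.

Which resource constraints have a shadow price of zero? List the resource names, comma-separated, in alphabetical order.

labor, wheel time

clay: 196/196 (binding)
glaze: 119/119 (binding)
wheel time: 154/175 (slack 21)
labor: 189/209 (slack 20)
By complementary slackness, a constraint with positive slack has shadow price 0 → labor, wheel time.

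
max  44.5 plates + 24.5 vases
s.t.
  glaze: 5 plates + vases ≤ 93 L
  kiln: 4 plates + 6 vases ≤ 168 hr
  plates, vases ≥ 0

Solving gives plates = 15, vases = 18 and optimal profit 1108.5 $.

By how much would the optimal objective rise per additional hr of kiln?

Check each constraint at x*: glaze 93/93 (tight); kiln 168/168 (tight).
From A_Bᵀ y = c: 5·y_glaze + 4·y_kiln = 44.5; 1·y_glaze + 6·y_kiln = 24.5.
→ y_glaze = 6.5 and y_kiln = 3.
Shadow price of kiln = 3.

3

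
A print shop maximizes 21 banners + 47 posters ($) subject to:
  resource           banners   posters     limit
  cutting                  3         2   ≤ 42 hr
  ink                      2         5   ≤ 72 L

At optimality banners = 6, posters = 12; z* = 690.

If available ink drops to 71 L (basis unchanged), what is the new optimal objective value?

Check each constraint at x*: cutting 42/42 (tight); ink 72/72 (tight).
The binding rows give the dual system: 3·y_cutting + 2·y_ink = 21 and 2·y_cutting + 5·y_ink = 47.
Solving: y_cutting = 1, y_ink = 9.
Δz = y_ink·Δb = 9 × (-1) = -9, so new z* = 690 − 9 = 681.

681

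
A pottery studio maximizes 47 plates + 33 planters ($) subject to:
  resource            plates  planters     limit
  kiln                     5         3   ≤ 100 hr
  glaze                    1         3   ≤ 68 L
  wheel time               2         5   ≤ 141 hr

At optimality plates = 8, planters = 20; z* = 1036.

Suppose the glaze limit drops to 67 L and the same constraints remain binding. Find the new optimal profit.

Check each constraint at x*: kiln 100/100 (tight); glaze 68/68 (tight); wheel time 116/141 (slack 25).
Slack constraints have shadow price 0 (complementary slackness).
From A_Bᵀ y = c: 5·y_kiln + 1·y_glaze = 47; 3·y_kiln + 3·y_glaze = 33.
→ y_kiln = 9 and y_glaze = 2.
Δz = y_glaze·Δb = 2 × (-1) = -2, so new z* = 1036 − 2 = 1034.

1034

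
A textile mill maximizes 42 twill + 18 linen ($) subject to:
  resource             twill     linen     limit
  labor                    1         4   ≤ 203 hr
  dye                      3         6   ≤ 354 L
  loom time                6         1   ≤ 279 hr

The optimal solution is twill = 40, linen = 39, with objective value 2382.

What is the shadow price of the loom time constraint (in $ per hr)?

6

At the optimum: labor uses 196 of 203 (slack = 7); dye uses 354 of 354 (binding); loom time uses 279 of 279 (binding).
Since labor is not tight, its dual is 0.
The binding rows give the dual system: 3·y_dye + 6·y_loom time = 42 and 6·y_dye + 1·y_loom time = 18.
Solving: y_dye = 2, y_loom time = 6.
Shadow price of loom time = 6.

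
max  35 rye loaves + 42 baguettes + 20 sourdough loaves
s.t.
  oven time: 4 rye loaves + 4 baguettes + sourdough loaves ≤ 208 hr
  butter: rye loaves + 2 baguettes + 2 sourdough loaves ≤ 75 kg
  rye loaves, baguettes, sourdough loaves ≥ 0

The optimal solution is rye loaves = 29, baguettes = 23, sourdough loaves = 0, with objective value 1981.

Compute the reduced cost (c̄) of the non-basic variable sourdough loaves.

-1

Both oven time and butter are binding at x*.
The binding rows give the dual system: 4·y_oven time + 1·y_butter = 35 and 4·y_oven time + 2·y_butter = 42.
Solving: y_oven time = 7, y_butter = 7.
Reduced cost of sourdough loaves: c₃ − yᵀa₃ = 20 − (7·1 + 7·2) = 20 − 21 = -1.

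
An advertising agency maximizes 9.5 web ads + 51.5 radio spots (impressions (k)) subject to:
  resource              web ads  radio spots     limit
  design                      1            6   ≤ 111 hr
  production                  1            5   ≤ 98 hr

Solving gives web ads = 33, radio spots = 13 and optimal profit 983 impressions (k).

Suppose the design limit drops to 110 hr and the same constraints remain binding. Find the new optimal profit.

979

Check each constraint at x*: design 111/111 (tight); production 98/98 (tight).
Dual feasibility on the basic columns requires 1·y_design + 1·y_production = 9.5, 6·y_design + 5·y_production = 51.5.
Solving: y_design = 4, y_production = 5.5.
Δz = y_design·Δb = 4 × (-1) = -4, so new z* = 983 − 4 = 979.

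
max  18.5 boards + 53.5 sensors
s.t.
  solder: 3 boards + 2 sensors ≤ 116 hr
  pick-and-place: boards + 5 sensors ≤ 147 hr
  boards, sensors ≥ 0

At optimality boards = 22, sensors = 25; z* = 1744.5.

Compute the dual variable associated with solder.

At the optimum: solder uses 116 of 116 (binding); pick-and-place uses 147 of 147 (binding).
From A_Bᵀ y = c: 3·y_solder + 1·y_pick-and-place = 18.5; 2·y_solder + 5·y_pick-and-place = 53.5.
This yields shadow prices y_solder = 3, y_pick-and-place = 9.5.
Shadow price of solder = 3.

3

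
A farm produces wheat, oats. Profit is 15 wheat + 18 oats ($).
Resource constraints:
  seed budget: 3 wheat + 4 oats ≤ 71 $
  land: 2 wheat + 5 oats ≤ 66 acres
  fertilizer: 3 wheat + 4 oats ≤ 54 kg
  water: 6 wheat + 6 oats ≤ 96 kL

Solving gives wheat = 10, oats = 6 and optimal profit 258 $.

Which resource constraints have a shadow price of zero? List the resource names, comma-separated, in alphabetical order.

seed budget: 54/71 (slack 17)
land: 50/66 (slack 16)
fertilizer: 54/54 (binding)
water: 96/96 (binding)
By complementary slackness, a constraint with positive slack has shadow price 0 → land, seed budget.

land, seed budget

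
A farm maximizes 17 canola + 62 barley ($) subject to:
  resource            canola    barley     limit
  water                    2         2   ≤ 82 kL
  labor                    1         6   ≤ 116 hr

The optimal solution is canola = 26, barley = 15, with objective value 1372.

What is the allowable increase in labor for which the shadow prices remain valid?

Binding constraints: water, labor. The basis is B = [[2,2],[1,6]] with det 10.
Per unit increase in labor, x* moves by d = (-0.2, 0.2).
The basis stays optimal until canola reaches 0; allowable increase = 130 hr.

130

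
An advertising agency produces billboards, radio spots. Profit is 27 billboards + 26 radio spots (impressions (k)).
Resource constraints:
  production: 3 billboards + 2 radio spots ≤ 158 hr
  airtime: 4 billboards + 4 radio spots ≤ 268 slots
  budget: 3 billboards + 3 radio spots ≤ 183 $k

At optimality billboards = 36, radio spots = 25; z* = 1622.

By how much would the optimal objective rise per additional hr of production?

1

At the optimum: production uses 158 of 158 (binding); airtime uses 244 of 268 (slack = 24); budget uses 183 of 183 (binding).
By complementary slackness, y = 0 for the non-binding constraint.
From A_Bᵀ y = c: 3·y_production + 3·y_budget = 27; 2·y_production + 3·y_budget = 26.
This yields shadow prices y_production = 1, y_budget = 8.
Shadow price of production = 1.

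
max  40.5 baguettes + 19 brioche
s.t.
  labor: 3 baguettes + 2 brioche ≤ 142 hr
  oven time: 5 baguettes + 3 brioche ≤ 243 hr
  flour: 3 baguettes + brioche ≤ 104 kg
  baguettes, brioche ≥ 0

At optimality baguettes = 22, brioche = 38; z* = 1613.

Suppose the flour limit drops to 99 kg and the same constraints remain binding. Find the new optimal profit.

Binding: labor and flour. Non-binding: oven time (19 unused).
Slack constraints have shadow price 0 (complementary slackness).
Dual feasibility on the basic columns requires 3·y_labor + 3·y_flour = 40.5, 2·y_labor + 1·y_flour = 19.
This yields shadow prices y_labor = 5.5, y_flour = 8.
Δz = y_flour·Δb = 8 × (-5) = -40, so new z* = 1613 − 40 = 1573.

1573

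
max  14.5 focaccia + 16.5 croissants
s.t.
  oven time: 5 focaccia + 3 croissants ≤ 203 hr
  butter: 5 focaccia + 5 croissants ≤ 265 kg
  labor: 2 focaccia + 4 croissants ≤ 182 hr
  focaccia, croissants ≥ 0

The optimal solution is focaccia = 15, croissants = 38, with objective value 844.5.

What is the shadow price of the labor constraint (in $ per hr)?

Binding: butter and labor. Non-binding: oven time (14 unused).
Since oven time is not tight, its dual is 0.
The binding rows give the dual system: 5·y_butter + 2·y_labor = 14.5 and 5·y_butter + 4·y_labor = 16.5.
Solving: y_butter = 2.5, y_labor = 1.
Shadow price of labor = 1.

1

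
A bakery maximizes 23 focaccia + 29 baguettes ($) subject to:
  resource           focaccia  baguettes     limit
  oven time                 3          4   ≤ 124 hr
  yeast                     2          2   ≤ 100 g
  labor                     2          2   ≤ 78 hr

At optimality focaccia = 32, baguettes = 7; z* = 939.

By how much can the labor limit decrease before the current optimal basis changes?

Binding constraints: oven time, labor. The basis is B = [[3,4],[2,2]] with det -2.
Per unit decrease in labor, x* moves by d = (-2, 1.5).
The basis stays optimal until focaccia reaches 0; allowable decrease = 16 hr.

16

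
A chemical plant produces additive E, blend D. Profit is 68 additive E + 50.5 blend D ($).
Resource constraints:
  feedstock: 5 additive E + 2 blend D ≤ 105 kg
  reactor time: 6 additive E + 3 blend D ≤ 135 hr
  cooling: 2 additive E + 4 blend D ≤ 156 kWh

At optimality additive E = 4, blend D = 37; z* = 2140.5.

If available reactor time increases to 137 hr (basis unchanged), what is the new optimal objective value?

Binding: reactor time and cooling. Non-binding: feedstock (11 unused).
By complementary slackness, y = 0 for the non-binding constraint.
The binding rows give the dual system: 6·y_reactor time + 2·y_cooling = 68 and 3·y_reactor time + 4·y_cooling = 50.5.
Solving: y_reactor time = 9.5, y_cooling = 5.5.
Δz = y_reactor time·Δb = 9.5 × (2) = 19, so new z* = 2140.5 + 19 = 2159.5.

2159.5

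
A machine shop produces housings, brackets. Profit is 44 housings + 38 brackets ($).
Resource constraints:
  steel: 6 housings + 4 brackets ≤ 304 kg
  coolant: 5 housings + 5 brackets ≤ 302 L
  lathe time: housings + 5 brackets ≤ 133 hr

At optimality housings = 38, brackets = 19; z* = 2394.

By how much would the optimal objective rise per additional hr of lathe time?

2

Check each constraint at x*: steel 304/304 (tight); coolant 285/302 (slack 17); lathe time 133/133 (tight).
Slack constraints have shadow price 0 (complementary slackness).
Dual feasibility on the basic columns requires 6·y_steel + 1·y_lathe time = 44, 4·y_steel + 5·y_lathe time = 38.
Solving: y_steel = 7, y_lathe time = 2.
Shadow price of lathe time = 2.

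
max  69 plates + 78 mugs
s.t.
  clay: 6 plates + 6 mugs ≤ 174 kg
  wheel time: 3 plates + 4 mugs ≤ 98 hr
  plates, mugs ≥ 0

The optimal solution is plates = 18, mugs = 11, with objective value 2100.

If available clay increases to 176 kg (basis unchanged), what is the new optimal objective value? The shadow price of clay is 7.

2114

Δb = 2, so new z* = 2100 + (7)·(2) = 2100 + 14 = 2114.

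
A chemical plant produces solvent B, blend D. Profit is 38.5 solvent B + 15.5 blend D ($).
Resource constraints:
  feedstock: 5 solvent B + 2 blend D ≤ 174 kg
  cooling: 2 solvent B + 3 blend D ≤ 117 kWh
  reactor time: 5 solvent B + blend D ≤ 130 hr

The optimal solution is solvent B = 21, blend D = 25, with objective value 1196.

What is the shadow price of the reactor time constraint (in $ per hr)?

Check each constraint at x*: feedstock 155/174 (slack 19); cooling 117/117 (tight); reactor time 130/130 (tight).
Since feedstock is not tight, its dual is 0.
From A_Bᵀ y = c: 2·y_cooling + 5·y_reactor time = 38.5; 3·y_cooling + 1·y_reactor time = 15.5.
Solving: y_cooling = 3, y_reactor time = 6.5.
Shadow price of reactor time = 6.5.

6.5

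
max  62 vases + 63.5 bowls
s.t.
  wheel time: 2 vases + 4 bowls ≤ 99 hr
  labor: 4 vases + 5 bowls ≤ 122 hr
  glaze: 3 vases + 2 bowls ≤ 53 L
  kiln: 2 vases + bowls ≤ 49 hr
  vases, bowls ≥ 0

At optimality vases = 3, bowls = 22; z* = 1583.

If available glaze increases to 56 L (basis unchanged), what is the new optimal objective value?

At the optimum: wheel time uses 94 of 99 (slack = 5); labor uses 122 of 122 (binding); glaze uses 53 of 53 (binding); kiln uses 28 of 49 (slack = 21).
Since wheel time, kiln are not tight, their duals are 0.
From A_Bᵀ y = c: 4·y_labor + 3·y_glaze = 62; 5·y_labor + 2·y_glaze = 63.5.
Solving: y_labor = 9.5, y_glaze = 8.
Δz = y_glaze·Δb = 8 × (3) = 24, so new z* = 1583 + 24 = 1607.

1607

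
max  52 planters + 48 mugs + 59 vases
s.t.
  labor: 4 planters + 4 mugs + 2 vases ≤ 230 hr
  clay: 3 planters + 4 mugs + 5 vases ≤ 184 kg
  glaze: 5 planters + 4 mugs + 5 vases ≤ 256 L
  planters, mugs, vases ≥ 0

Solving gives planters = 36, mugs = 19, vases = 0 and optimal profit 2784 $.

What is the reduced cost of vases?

Check each constraint at x*: labor 220/230 (slack 10); clay 184/184 (tight); glaze 256/256 (tight).
Since labor is not tight, its dual is 0.
From A_Bᵀ y = c: 3·y_clay + 5·y_glaze = 52; 4·y_clay + 4·y_glaze = 48.
This yields shadow prices y_clay = 4, y_glaze = 8.
Reduced cost of vases: c₃ − yᵀa₃ = 59 − (4·5 + 8·5) = 59 − 60 = -1.

-1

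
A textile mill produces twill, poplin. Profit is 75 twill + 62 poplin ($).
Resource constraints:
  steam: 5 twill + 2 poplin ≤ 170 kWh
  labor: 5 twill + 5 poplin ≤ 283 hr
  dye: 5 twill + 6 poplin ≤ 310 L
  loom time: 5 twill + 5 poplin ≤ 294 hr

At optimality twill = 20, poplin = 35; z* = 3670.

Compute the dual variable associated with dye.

Check each constraint at x*: steam 170/170 (tight); labor 275/283 (slack 8); dye 310/310 (tight); loom time 275/294 (slack 19).
By complementary slackness, y = 0 for the non-binding constraints.
The binding rows give the dual system: 5·y_steam + 5·y_dye = 75 and 2·y_steam + 6·y_dye = 62.
Solving: y_steam = 7, y_dye = 8.
Shadow price of dye = 8.

8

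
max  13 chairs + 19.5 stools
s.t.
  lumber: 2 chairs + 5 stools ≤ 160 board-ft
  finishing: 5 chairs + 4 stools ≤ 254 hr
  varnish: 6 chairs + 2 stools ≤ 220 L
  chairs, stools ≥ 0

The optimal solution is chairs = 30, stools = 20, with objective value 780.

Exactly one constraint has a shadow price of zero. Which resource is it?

finishing

lumber: 160/160 (binding)
finishing: 230/254 (slack 24)
varnish: 220/220 (binding)
By complementary slackness, a constraint with positive slack has shadow price 0 → finishing.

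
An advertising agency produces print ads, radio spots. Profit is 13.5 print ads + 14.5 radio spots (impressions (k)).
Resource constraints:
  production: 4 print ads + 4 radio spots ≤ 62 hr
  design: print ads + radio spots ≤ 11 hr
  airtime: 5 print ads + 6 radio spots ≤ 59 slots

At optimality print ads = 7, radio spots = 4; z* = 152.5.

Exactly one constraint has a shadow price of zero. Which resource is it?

production: 44/62 (slack 18)
design: 11/11 (binding)
airtime: 59/59 (binding)
By complementary slackness, a constraint with positive slack has shadow price 0 → production.

production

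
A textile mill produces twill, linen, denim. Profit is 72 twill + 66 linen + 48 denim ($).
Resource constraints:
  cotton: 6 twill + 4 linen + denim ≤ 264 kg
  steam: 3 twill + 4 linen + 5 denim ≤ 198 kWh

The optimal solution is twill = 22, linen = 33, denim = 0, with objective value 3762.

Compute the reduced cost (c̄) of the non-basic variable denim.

At the optimum: cotton uses 264 of 264 (binding); steam uses 198 of 198 (binding).
The binding rows give the dual system: 6·y_cotton + 3·y_steam = 72 and 4·y_cotton + 4·y_steam = 66.
This yields shadow prices y_cotton = 7.5, y_steam = 9.
Reduced cost of denim: c₃ − yᵀa₃ = 48 − (7.5·1 + 9·5) = 48 − 52.5 = -4.5.

-4.5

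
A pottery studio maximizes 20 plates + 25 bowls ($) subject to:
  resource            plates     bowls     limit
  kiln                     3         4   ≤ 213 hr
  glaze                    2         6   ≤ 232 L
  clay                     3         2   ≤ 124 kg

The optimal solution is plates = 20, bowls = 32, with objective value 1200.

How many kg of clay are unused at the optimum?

0

clay used = 3·20 + 2·32 = 124; slack = 124 − 124 = 0.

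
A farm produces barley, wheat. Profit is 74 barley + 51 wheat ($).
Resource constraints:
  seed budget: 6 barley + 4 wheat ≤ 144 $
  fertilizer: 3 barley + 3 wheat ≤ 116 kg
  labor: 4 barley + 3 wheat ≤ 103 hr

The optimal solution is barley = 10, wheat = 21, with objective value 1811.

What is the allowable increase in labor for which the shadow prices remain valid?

5

Binding constraints: seed budget, labor. The basis is B = [[6,4],[4,3]] with det 2.
Per unit increase in labor, x* moves by d = (-2, 3).
The basis stays optimal until barley reaches 0; allowable increase = 5 hr.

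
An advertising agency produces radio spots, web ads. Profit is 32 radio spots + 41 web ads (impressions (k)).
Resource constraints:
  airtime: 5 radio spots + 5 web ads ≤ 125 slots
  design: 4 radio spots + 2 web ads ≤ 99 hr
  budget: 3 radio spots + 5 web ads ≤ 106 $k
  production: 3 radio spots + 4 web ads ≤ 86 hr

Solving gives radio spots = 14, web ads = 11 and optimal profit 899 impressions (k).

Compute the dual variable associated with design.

At the optimum: airtime uses 125 of 125 (binding); design uses 78 of 99 (slack = 21); budget uses 97 of 106 (slack = 9); production uses 86 of 86 (binding).
Since design, budget are not tight, their duals are 0.
The binding rows give the dual system: 5·y_airtime + 3·y_production = 32 and 5·y_airtime + 4·y_production = 41.
→ y_airtime = 1 and y_production = 9.
Shadow price of design = 0.

0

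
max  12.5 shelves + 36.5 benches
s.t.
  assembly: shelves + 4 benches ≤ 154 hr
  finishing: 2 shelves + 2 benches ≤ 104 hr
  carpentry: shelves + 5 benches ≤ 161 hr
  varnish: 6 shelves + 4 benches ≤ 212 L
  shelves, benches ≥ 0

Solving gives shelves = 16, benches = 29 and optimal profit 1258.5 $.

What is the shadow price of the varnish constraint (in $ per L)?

1

Binding: carpentry and varnish. Non-binding: assembly (22 unused), finishing (14 unused).
By complementary slackness, y = 0 for the non-binding constraints.
From A_Bᵀ y = c: 1·y_carpentry + 6·y_varnish = 12.5; 5·y_carpentry + 4·y_varnish = 36.5.
Solving: y_carpentry = 6.5, y_varnish = 1.
Shadow price of varnish = 1.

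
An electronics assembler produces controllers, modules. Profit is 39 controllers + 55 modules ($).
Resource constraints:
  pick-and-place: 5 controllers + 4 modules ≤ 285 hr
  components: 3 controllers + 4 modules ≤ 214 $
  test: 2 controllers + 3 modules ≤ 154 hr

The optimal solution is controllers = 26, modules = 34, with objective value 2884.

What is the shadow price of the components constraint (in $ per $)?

7

Binding: components and test. Non-binding: pick-and-place (19 unused).
Slack constraints have shadow price 0 (complementary slackness).
From A_Bᵀ y = c: 3·y_components + 2·y_test = 39; 4·y_components + 3·y_test = 55.
Solving: y_components = 7, y_test = 9.
Shadow price of components = 7.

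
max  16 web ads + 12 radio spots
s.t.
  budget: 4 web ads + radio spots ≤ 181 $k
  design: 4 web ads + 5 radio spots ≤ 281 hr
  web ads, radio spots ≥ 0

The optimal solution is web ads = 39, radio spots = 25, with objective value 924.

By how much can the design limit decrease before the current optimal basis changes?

Binding constraints: budget, design. The basis is B = [[4,1],[4,5]] with det 16.
Per unit decrease in design, x* moves by d = (0.0625, -0.25).
The basis stays optimal until radio spots reaches 0; allowable decrease = 100 hr.

100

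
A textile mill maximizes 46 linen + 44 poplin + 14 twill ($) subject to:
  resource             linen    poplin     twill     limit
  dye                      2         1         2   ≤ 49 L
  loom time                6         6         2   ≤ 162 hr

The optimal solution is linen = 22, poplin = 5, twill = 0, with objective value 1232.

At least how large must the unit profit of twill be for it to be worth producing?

18

Check each constraint at x*: dye 49/49 (tight); loom time 162/162 (tight).
Dual feasibility on the basic columns requires 2·y_dye + 6·y_loom time = 46, 1·y_dye + 6·y_loom time = 44.
This yields shadow prices y_dye = 2, y_loom time = 7.
twill enters the basis when its profit ≥ yᵀa₃ = 2·2 + 7·2 = 18.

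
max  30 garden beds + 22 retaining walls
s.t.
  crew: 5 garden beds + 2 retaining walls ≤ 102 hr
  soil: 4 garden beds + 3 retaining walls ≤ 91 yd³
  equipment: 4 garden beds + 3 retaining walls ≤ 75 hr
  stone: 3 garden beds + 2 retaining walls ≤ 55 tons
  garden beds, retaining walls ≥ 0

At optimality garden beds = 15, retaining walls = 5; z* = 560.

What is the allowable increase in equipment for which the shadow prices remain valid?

Binding constraints: equipment, stone. The basis is B = [[4,3],[3,2]] with det -1.
Per unit increase in equipment, x* moves by d = (-2, 3).
The basis stays optimal until garden beds reaches 0; allowable increase = 7.5 hr.

7.5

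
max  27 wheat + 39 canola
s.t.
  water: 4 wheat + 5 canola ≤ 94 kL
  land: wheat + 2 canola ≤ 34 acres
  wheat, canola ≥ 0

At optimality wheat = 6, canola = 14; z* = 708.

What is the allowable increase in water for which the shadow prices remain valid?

42

Binding constraints: water, land. The basis is B = [[4,5],[1,2]] with det 3.
Per unit increase in water, x* moves by d = (0.6667, -0.3333).
The basis stays optimal until canola reaches 0; allowable increase = 42 kL.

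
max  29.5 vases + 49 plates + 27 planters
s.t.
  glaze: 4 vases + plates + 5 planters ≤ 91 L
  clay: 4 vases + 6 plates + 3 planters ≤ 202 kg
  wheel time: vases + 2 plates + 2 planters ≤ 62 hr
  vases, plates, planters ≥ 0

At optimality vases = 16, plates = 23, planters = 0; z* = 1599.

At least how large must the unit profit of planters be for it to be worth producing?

Binding: clay and wheel time. Non-binding: glaze (4 unused).
By complementary slackness, y = 0 for the non-binding constraint.
From A_Bᵀ y = c: 4·y_clay + 1·y_wheel time = 29.5; 6·y_clay + 2·y_wheel time = 49.
This yields shadow prices y_clay = 5, y_wheel time = 9.5.
planters enters the basis when its profit ≥ yᵀa₃ = 5·3 + 9.5·2 = 34.

34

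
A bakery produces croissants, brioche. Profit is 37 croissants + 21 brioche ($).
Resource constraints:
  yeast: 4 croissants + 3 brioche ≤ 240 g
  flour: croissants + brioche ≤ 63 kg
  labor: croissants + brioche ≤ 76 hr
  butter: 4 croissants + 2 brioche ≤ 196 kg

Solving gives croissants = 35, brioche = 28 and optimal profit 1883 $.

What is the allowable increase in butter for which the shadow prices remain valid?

Binding constraints: flour, butter. The basis is B = [[1,1],[4,2]] with det -2.
Per unit increase in butter, x* moves by d = (0.5, -0.5).
The basis stays optimal until yeast becomes binding; allowable increase = 32 kg.

32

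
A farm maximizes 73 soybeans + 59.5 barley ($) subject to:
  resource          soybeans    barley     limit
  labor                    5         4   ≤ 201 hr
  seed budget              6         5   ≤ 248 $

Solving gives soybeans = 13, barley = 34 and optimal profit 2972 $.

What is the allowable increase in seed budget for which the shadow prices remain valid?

Binding constraints: labor, seed budget. The basis is B = [[5,4],[6,5]] with det 1.
Per unit increase in seed budget, x* moves by d = (-4, 5).
The basis stays optimal until soybeans reaches 0; allowable increase = 3.25 $.

3.25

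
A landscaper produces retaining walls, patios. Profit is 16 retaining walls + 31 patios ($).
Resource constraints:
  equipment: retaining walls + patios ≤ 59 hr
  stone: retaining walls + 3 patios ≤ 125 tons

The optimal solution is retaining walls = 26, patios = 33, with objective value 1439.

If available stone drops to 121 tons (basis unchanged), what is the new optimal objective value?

At the optimum: equipment uses 59 of 59 (binding); stone uses 125 of 125 (binding).
The binding rows give the dual system: 1·y_equipment + 1·y_stone = 16 and 1·y_equipment + 3·y_stone = 31.
This yields shadow prices y_equipment = 8.5, y_stone = 7.5.
Δz = y_stone·Δb = 7.5 × (-4) = -30, so new z* = 1439 − 30 = 1409.

1409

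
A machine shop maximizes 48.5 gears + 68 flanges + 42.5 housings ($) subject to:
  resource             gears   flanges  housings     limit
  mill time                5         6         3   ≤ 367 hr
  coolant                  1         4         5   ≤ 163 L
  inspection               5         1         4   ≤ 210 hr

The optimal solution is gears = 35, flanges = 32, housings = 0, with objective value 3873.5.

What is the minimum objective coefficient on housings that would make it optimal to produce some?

Binding: mill time and coolant. Non-binding: inspection (3 unused).
By complementary slackness, y = 0 for the non-binding constraint.
The binding rows give the dual system: 5·y_mill time + 1·y_coolant = 48.5 and 6·y_mill time + 4·y_coolant = 68.
This yields shadow prices y_mill time = 9, y_coolant = 3.5.
housings enters the basis when its profit ≥ yᵀa₃ = 9·3 + 3.5·5 = 44.5.

44.5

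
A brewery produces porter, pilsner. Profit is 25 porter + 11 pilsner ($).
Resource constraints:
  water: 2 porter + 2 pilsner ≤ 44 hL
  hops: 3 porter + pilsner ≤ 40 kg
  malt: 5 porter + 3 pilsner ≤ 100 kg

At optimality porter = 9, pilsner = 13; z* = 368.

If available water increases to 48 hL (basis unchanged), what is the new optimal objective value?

Binding: water and hops. Non-binding: malt (16 unused).
Since malt is not tight, its dual is 0.
Dual feasibility on the basic columns requires 2·y_water + 3·y_hops = 25, 2·y_water + 1·y_hops = 11.
This yields shadow prices y_water = 2, y_hops = 7.
Δz = y_water·Δb = 2 × (4) = 8, so new z* = 368 + 8 = 376.

376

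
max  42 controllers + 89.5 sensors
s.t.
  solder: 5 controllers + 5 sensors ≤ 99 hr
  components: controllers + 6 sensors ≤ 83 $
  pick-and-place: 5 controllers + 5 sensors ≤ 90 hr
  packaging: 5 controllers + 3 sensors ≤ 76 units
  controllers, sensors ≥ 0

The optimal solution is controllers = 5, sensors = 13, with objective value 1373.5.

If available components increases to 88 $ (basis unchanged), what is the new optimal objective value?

1421

At the optimum: solder uses 90 of 99 (slack = 9); components uses 83 of 83 (binding); pick-and-place uses 90 of 90 (binding); packaging uses 64 of 76 (slack = 12).
Slack constraints have shadow price 0 (complementary slackness).
From A_Bᵀ y = c: 1·y_components + 5·y_pick-and-place = 42; 6·y_components + 5·y_pick-and-place = 89.5.
This yields shadow prices y_components = 9.5, y_pick-and-place = 6.5.
Δz = y_components·Δb = 9.5 × (5) = 47.5, so new z* = 1373.5 + 47.5 = 1421.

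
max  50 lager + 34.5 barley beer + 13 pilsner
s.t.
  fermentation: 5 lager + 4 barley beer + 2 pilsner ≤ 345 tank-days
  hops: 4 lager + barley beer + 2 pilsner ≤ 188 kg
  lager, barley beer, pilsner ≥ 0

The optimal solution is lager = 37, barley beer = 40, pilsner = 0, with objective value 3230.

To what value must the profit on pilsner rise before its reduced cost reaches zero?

21

At the optimum: fermentation uses 345 of 345 (binding); hops uses 188 of 188 (binding).
From A_Bᵀ y = c: 5·y_fermentation + 4·y_hops = 50; 4·y_fermentation + 1·y_hops = 34.5.
This yields shadow prices y_fermentation = 8, y_hops = 2.5.
pilsner enters the basis when its profit ≥ yᵀa₃ = 8·2 + 2.5·2 = 21.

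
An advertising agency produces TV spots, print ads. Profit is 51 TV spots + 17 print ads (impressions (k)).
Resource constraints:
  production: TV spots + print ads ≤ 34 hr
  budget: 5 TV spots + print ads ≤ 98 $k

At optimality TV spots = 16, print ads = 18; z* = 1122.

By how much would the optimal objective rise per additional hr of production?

8.5

Check each constraint at x*: production 34/34 (tight); budget 98/98 (tight).
The binding rows give the dual system: 1·y_production + 5·y_budget = 51 and 1·y_production + 1·y_budget = 17.
→ y_production = 8.5 and y_budget = 8.5.
Shadow price of production = 8.5.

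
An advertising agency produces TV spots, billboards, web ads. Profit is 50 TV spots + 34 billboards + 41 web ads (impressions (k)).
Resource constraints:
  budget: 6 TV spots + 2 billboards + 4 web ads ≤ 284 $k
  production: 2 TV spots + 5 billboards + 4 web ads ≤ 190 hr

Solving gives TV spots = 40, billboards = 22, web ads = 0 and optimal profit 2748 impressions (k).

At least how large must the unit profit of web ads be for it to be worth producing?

At the optimum: budget uses 284 of 284 (binding); production uses 190 of 190 (binding).
From A_Bᵀ y = c: 6·y_budget + 2·y_production = 50; 2·y_budget + 5·y_production = 34.
Solving: y_budget = 7, y_production = 4.
web ads enters the basis when its profit ≥ yᵀa₃ = 7·4 + 4·4 = 44.

44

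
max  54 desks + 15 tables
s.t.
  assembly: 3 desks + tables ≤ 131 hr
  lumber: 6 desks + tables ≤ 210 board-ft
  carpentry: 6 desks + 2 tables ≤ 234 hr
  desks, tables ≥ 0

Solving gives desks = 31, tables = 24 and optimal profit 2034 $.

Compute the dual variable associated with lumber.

3

At the optimum: assembly uses 117 of 131 (slack = 14); lumber uses 210 of 210 (binding); carpentry uses 234 of 234 (binding).
By complementary slackness, y = 0 for the non-binding constraint.
The binding rows give the dual system: 6·y_lumber + 6·y_carpentry = 54 and 1·y_lumber + 2·y_carpentry = 15.
→ y_lumber = 3 and y_carpentry = 6.
Shadow price of lumber = 3.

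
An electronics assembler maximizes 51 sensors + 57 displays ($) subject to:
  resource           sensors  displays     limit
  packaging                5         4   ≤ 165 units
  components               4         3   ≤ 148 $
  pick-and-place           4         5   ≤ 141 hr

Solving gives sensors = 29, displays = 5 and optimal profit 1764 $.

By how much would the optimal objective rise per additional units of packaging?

Check each constraint at x*: packaging 165/165 (tight); components 131/148 (slack 17); pick-and-place 141/141 (tight).
Slack constraints have shadow price 0 (complementary slackness).
From A_Bᵀ y = c: 5·y_packaging + 4·y_pick-and-place = 51; 4·y_packaging + 5·y_pick-and-place = 57.
→ y_packaging = 3 and y_pick-and-place = 9.
Shadow price of packaging = 3.

3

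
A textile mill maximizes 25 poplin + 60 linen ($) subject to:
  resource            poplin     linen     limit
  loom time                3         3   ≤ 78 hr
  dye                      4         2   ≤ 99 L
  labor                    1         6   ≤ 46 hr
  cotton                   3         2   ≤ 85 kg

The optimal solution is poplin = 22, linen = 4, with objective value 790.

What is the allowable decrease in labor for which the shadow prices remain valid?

7.5

Binding constraints: loom time, labor. The basis is B = [[3,3],[1,6]] with det 15.
Per unit decrease in labor, x* moves by d = (0.2, -0.2).
The basis stays optimal until dye becomes binding; allowable decrease = 7.5 hr.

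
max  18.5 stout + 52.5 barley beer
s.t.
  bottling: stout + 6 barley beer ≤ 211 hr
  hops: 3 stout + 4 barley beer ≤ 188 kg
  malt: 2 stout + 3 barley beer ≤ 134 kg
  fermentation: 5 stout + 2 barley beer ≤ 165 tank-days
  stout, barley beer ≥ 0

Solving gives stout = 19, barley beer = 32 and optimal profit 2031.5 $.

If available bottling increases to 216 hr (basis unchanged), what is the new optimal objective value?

2059

Binding: bottling and malt. Non-binding: hops (3 unused), fermentation (6 unused).
Slack constraints have shadow price 0 (complementary slackness).
From A_Bᵀ y = c: 1·y_bottling + 2·y_malt = 18.5; 6·y_bottling + 3·y_malt = 52.5.
Solving: y_bottling = 5.5, y_malt = 6.5.
Δz = y_bottling·Δb = 5.5 × (5) = 27.5, so new z* = 2031.5 + 27.5 = 2059.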